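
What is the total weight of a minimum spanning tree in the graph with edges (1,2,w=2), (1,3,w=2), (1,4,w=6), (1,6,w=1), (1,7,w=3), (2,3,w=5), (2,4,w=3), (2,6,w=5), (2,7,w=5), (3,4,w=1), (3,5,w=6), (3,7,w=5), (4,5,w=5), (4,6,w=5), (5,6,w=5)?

Apply Kruskal's algorithm (sort edges by weight, add if no cycle):

Sorted edges by weight:
  (1,6) w=1
  (3,4) w=1
  (1,3) w=2
  (1,2) w=2
  (1,7) w=3
  (2,4) w=3
  (2,7) w=5
  (2,3) w=5
  (2,6) w=5
  (3,7) w=5
  (4,5) w=5
  (4,6) w=5
  (5,6) w=5
  (1,4) w=6
  (3,5) w=6

Add edge (1,6) w=1 -- no cycle. Running total: 1
Add edge (3,4) w=1 -- no cycle. Running total: 2
Add edge (1,3) w=2 -- no cycle. Running total: 4
Add edge (1,2) w=2 -- no cycle. Running total: 6
Add edge (1,7) w=3 -- no cycle. Running total: 9
Skip edge (2,4) w=3 -- would create cycle
Skip edge (2,7) w=5 -- would create cycle
Skip edge (2,3) w=5 -- would create cycle
Skip edge (2,6) w=5 -- would create cycle
Skip edge (3,7) w=5 -- would create cycle
Add edge (4,5) w=5 -- no cycle. Running total: 14

MST edges: (1,6,w=1), (3,4,w=1), (1,3,w=2), (1,2,w=2), (1,7,w=3), (4,5,w=5)
Total MST weight: 1 + 1 + 2 + 2 + 3 + 5 = 14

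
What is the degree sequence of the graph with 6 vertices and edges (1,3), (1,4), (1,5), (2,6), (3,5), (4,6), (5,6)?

Step 1: Count edges incident to each vertex:
  deg(1) = 3 (neighbors: 3, 4, 5)
  deg(2) = 1 (neighbors: 6)
  deg(3) = 2 (neighbors: 1, 5)
  deg(4) = 2 (neighbors: 1, 6)
  deg(5) = 3 (neighbors: 1, 3, 6)
  deg(6) = 3 (neighbors: 2, 4, 5)

Step 2: Sort degrees in non-increasing order:
  Degrees: [3, 1, 2, 2, 3, 3] -> sorted: [3, 3, 3, 2, 2, 1]

Degree sequence: [3, 3, 3, 2, 2, 1]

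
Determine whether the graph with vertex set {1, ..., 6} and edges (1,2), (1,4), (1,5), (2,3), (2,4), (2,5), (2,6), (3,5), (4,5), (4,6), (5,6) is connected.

Step 1: Build adjacency list from edges:
  1: 2, 4, 5
  2: 1, 3, 4, 5, 6
  3: 2, 5
  4: 1, 2, 5, 6
  5: 1, 2, 3, 4, 6
  6: 2, 4, 5

Step 2: Run BFS/DFS from vertex 1:
  Visited: {1, 2, 4, 5, 3, 6}
  Reached 6 of 6 vertices

Step 3: All 6 vertices reached from vertex 1, so the graph is connected.
Answer: Yes, the graph is connected.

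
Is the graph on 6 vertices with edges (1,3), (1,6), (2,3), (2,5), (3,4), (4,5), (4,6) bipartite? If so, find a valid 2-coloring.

Step 1: Attempt 2-coloring using BFS:
  Start at vertex 1, assign color 0
  Color vertex 3 with color 1 (neighbor of 1)
  Color vertex 6 with color 1 (neighbor of 1)
  Color vertex 2 with color 0 (neighbor of 3)
  Color vertex 4 with color 0 (neighbor of 3)
  Color vertex 5 with color 1 (neighbor of 2)

Step 2: 2-coloring succeeded. No conflicts found.
  Set A (color 0): {1, 2, 4}
  Set B (color 1): {3, 5, 6}

The graph is bipartite with partition {1, 2, 4}, {3, 5, 6}.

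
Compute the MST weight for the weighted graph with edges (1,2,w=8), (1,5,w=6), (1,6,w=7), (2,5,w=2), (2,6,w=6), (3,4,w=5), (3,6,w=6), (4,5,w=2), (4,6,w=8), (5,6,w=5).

Apply Kruskal's algorithm (sort edges by weight, add if no cycle):

Sorted edges by weight:
  (2,5) w=2
  (4,5) w=2
  (3,4) w=5
  (5,6) w=5
  (1,5) w=6
  (2,6) w=6
  (3,6) w=6
  (1,6) w=7
  (1,2) w=8
  (4,6) w=8

Add edge (2,5) w=2 -- no cycle. Running total: 2
Add edge (4,5) w=2 -- no cycle. Running total: 4
Add edge (3,4) w=5 -- no cycle. Running total: 9
Add edge (5,6) w=5 -- no cycle. Running total: 14
Add edge (1,5) w=6 -- no cycle. Running total: 20

MST edges: (2,5,w=2), (4,5,w=2), (3,4,w=5), (5,6,w=5), (1,5,w=6)
Total MST weight: 2 + 2 + 5 + 5 + 6 = 20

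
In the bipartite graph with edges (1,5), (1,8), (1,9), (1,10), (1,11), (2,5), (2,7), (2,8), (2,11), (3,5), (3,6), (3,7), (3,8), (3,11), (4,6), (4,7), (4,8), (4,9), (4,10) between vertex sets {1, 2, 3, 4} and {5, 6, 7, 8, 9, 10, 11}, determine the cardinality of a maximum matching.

Step 1: List the neighbors of each left vertex:
  1: 5, 8, 9, 10, 11
  2: 5, 7, 8, 11
  3: 5, 6, 7, 8, 11
  4: 6, 7, 8, 9, 10

Step 2: Greedily match left vertices, then look for augmenting paths:
  Match 1 -- 5
  Match 2 -- 7
  Match 3 -- 6
  Match 4 -- 8
  No augmenting path remains.

Step 3: Verify this is maximum:
  Matching size 4 = min(|L|, |R|) = min(4, 7), which is an upper bound, so this matching is maximum.

Maximum matching: {(1,5), (2,7), (3,6), (4,8)}
Size: 4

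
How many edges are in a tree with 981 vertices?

A tree on n vertices always has exactly n - 1 edges.
For n = 981: edges = 981 - 1 = 980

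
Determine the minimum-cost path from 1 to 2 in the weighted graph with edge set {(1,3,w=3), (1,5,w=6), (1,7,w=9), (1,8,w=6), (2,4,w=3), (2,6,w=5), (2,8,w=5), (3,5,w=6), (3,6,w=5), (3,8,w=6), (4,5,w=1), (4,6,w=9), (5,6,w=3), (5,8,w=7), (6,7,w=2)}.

Step 1: Build adjacency list with weights:
  1: 3(w=3), 5(w=6), 7(w=9), 8(w=6)
  2: 4(w=3), 6(w=5), 8(w=5)
  3: 1(w=3), 5(w=6), 6(w=5), 8(w=6)
  4: 2(w=3), 5(w=1), 6(w=9)
  5: 1(w=6), 3(w=6), 4(w=1), 6(w=3), 8(w=7)
  6: 2(w=5), 3(w=5), 4(w=9), 5(w=3), 7(w=2)
  7: 1(w=9), 6(w=2)
  8: 1(w=6), 2(w=5), 3(w=6), 5(w=7)

Step 2: Apply Dijkstra's algorithm from vertex 1:
  Visit vertex 1 (distance=0)
    Update dist[3] = 3
    Update dist[5] = 6
    Update dist[7] = 9
    Update dist[8] = 6
  Visit vertex 3 (distance=3)
    Update dist[6] = 8
  Visit vertex 5 (distance=6)
    Update dist[4] = 7
  Visit vertex 8 (distance=6)
    Update dist[2] = 11
  Visit vertex 4 (distance=7)
    Update dist[2] = 10
  Visit vertex 6 (distance=8)
  Visit vertex 7 (distance=9)
  Visit vertex 2 (distance=10)

Step 3: Shortest path: 1 -> 5 -> 4 -> 2
Total weight: 6 + 1 + 3 = 10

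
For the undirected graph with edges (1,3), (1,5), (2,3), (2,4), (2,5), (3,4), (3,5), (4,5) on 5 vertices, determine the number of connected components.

Step 1: Build adjacency list from edges:
  1: 3, 5
  2: 3, 4, 5
  3: 1, 2, 4, 5
  4: 2, 3, 5
  5: 1, 2, 3, 4

Step 2: Run BFS/DFS from vertex 1:
  Visited: {1, 3, 5, 2, 4}
  Reached 5 of 5 vertices

Step 3: All 5 vertices reached from vertex 1, so the graph is connected.
Number of connected components: 1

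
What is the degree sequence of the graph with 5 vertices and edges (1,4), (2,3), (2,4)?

Step 1: Count edges incident to each vertex:
  deg(1) = 1 (neighbors: 4)
  deg(2) = 2 (neighbors: 3, 4)
  deg(3) = 1 (neighbors: 2)
  deg(4) = 2 (neighbors: 1, 2)
  deg(5) = 0 (neighbors: none)

Step 2: Sort degrees in non-increasing order:
  Degrees: [1, 2, 1, 2, 0] -> sorted: [2, 2, 1, 1, 0]

Degree sequence: [2, 2, 1, 1, 0]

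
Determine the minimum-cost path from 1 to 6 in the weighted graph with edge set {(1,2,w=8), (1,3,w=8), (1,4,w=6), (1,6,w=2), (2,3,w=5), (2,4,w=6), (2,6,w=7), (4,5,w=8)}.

Step 1: Build adjacency list with weights:
  1: 2(w=8), 3(w=8), 4(w=6), 6(w=2)
  2: 1(w=8), 3(w=5), 4(w=6), 6(w=7)
  3: 1(w=8), 2(w=5)
  4: 1(w=6), 2(w=6), 5(w=8)
  5: 4(w=8)
  6: 1(w=2), 2(w=7)

Step 2: Apply Dijkstra's algorithm from vertex 1:
  Visit vertex 1 (distance=0)
    Update dist[2] = 8
    Update dist[3] = 8
    Update dist[4] = 6
    Update dist[6] = 2
  Visit vertex 6 (distance=2)

Step 3: Shortest path: 1 -> 6
Total weight: 2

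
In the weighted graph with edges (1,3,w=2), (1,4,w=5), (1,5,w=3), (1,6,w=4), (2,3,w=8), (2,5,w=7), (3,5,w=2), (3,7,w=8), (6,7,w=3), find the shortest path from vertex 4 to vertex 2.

Step 1: Build adjacency list with weights:
  1: 3(w=2), 4(w=5), 5(w=3), 6(w=4)
  2: 3(w=8), 5(w=7)
  3: 1(w=2), 2(w=8), 5(w=2), 7(w=8)
  4: 1(w=5)
  5: 1(w=3), 2(w=7), 3(w=2)
  6: 1(w=4), 7(w=3)
  7: 3(w=8), 6(w=3)

Step 2: Apply Dijkstra's algorithm from vertex 4:
  Visit vertex 4 (distance=0)
    Update dist[1] = 5
  Visit vertex 1 (distance=5)
    Update dist[3] = 7
    Update dist[5] = 8
    Update dist[6] = 9
  Visit vertex 3 (distance=7)
    Update dist[2] = 15
    Update dist[7] = 15
  Visit vertex 5 (distance=8)
  Visit vertex 6 (distance=9)
    Update dist[7] = 12
  Visit vertex 7 (distance=12)
  Visit vertex 2 (distance=15)

Step 3: Shortest path: 4 -> 1 -> 3 -> 2
Total weight: 5 + 2 + 8 = 15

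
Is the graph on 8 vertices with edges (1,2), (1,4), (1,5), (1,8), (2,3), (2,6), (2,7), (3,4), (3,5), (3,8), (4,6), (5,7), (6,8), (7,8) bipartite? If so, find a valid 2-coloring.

Step 1: Attempt 2-coloring using BFS:
  Start at vertex 1, assign color 0
  Color vertex 2 with color 1 (neighbor of 1)
  Color vertex 4 with color 1 (neighbor of 1)
  Color vertex 5 with color 1 (neighbor of 1)
  Color vertex 8 with color 1 (neighbor of 1)
  Color vertex 3 with color 0 (neighbor of 2)
  Color vertex 6 with color 0 (neighbor of 2)
  Color vertex 7 with color 0 (neighbor of 2)

Step 2: 2-coloring succeeded. No conflicts found.
  Set A (color 0): {1, 3, 6, 7}
  Set B (color 1): {2, 4, 5, 8}

The graph is bipartite with partition {1, 3, 6, 7}, {2, 4, 5, 8}.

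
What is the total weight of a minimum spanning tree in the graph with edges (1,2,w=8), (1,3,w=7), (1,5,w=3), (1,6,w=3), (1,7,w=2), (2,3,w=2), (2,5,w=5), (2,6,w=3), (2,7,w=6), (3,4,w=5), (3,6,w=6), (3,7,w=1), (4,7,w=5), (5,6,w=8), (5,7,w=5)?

Apply Kruskal's algorithm (sort edges by weight, add if no cycle):

Sorted edges by weight:
  (3,7) w=1
  (1,7) w=2
  (2,3) w=2
  (1,5) w=3
  (1,6) w=3
  (2,6) w=3
  (2,5) w=5
  (3,4) w=5
  (4,7) w=5
  (5,7) w=5
  (2,7) w=6
  (3,6) w=6
  (1,3) w=7
  (1,2) w=8
  (5,6) w=8

Add edge (3,7) w=1 -- no cycle. Running total: 1
Add edge (1,7) w=2 -- no cycle. Running total: 3
Add edge (2,3) w=2 -- no cycle. Running total: 5
Add edge (1,5) w=3 -- no cycle. Running total: 8
Add edge (1,6) w=3 -- no cycle. Running total: 11
Skip edge (2,6) w=3 -- would create cycle
Skip edge (2,5) w=5 -- would create cycle
Add edge (3,4) w=5 -- no cycle. Running total: 16

MST edges: (3,7,w=1), (1,7,w=2), (2,3,w=2), (1,5,w=3), (1,6,w=3), (3,4,w=5)
Total MST weight: 1 + 2 + 2 + 3 + 3 + 5 = 16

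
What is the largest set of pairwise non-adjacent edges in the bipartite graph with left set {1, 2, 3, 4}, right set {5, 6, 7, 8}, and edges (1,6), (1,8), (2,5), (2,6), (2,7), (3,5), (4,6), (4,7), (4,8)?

Step 1: List the neighbors of each left vertex:
  1: 6, 8
  2: 5, 6, 7
  3: 5
  4: 6, 7, 8

Step 2: Greedily match left vertices, then look for augmenting paths:
  Match 1 -- 8
  Match 2 -- 6
  Match 3 -- 5
  Match 4 -- 7
  No augmenting path remains.

Step 3: Verify this is maximum:
  Matching size 4 = min(|L|, |R|) = min(4, 4), which is an upper bound, so this matching is maximum.

Maximum matching: {(1,8), (2,6), (3,5), (4,7)}
Size: 4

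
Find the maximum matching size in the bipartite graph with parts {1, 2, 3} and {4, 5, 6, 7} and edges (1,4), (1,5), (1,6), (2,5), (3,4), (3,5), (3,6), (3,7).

Step 1: List the neighbors of each left vertex:
  1: 4, 5, 6
  2: 5
  3: 4, 5, 6, 7

Step 2: Greedily match left vertices, then look for augmenting paths:
  Match 1 -- 4
  Match 2 -- 5
  Match 3 -- 6
  No augmenting path remains.

Step 3: Verify this is maximum:
  Matching size 3 = min(|L|, |R|) = min(3, 4), which is an upper bound, so this matching is maximum.

Maximum matching: {(1,4), (2,5), (3,6)}
Size: 3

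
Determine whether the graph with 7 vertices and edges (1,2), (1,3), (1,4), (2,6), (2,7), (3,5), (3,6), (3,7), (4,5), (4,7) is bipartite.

Step 1: Attempt 2-coloring using BFS:
  Start at vertex 1, assign color 0
  Color vertex 2 with color 1 (neighbor of 1)
  Color vertex 3 with color 1 (neighbor of 1)
  Color vertex 4 with color 1 (neighbor of 1)
  Color vertex 6 with color 0 (neighbor of 2)
  Color vertex 7 with color 0 (neighbor of 2)
  Color vertex 5 with color 0 (neighbor of 3)

Step 2: 2-coloring succeeded. No conflicts found.
  Set A (color 0): {1, 5, 6, 7}
  Set B (color 1): {2, 3, 4}

The graph is bipartite with partition {1, 5, 6, 7}, {2, 3, 4}.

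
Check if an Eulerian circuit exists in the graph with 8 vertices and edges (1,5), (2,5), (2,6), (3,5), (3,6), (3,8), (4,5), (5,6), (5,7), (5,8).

Step 1: Find the degree of each vertex:
  deg(1) = 1
  deg(2) = 2
  deg(3) = 3
  deg(4) = 1
  deg(5) = 7
  deg(6) = 3
  deg(7) = 1
  deg(8) = 2

Step 2: Count vertices with odd degree:
  Odd-degree vertices: 1, 3, 4, 5, 6, 7 (6 total)

Step 3: Apply Euler's theorem:
  - Eulerian circuit exists iff graph is connected and all vertices have even degree
  - Eulerian path exists iff graph is connected and has 0 or 2 odd-degree vertices

Graph has 6 odd-degree vertices (need 0 or 2).
Neither Eulerian path nor Eulerian circuit exists.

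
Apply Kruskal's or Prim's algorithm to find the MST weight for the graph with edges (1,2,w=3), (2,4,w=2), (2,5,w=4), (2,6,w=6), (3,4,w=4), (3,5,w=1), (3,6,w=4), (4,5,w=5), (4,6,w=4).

Apply Kruskal's algorithm (sort edges by weight, add if no cycle):

Sorted edges by weight:
  (3,5) w=1
  (2,4) w=2
  (1,2) w=3
  (2,5) w=4
  (3,4) w=4
  (3,6) w=4
  (4,6) w=4
  (4,5) w=5
  (2,6) w=6

Add edge (3,5) w=1 -- no cycle. Running total: 1
Add edge (2,4) w=2 -- no cycle. Running total: 3
Add edge (1,2) w=3 -- no cycle. Running total: 6
Add edge (2,5) w=4 -- no cycle. Running total: 10
Skip edge (3,4) w=4 -- would create cycle
Add edge (3,6) w=4 -- no cycle. Running total: 14

MST edges: (3,5,w=1), (2,4,w=2), (1,2,w=3), (2,5,w=4), (3,6,w=4)
Total MST weight: 1 + 2 + 3 + 4 + 4 = 14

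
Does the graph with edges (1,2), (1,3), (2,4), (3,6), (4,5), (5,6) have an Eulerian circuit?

Step 1: Find the degree of each vertex:
  deg(1) = 2
  deg(2) = 2
  deg(3) = 2
  deg(4) = 2
  deg(5) = 2
  deg(6) = 2

Step 2: Count vertices with odd degree:
  All vertices have even degree (0 odd-degree vertices)

Step 3: Apply Euler's theorem:
  - Eulerian circuit exists iff graph is connected and all vertices have even degree
  - Eulerian path exists iff graph is connected and has 0 or 2 odd-degree vertices

Graph is connected with 0 odd-degree vertices.
Both Eulerian circuit and Eulerian path exist.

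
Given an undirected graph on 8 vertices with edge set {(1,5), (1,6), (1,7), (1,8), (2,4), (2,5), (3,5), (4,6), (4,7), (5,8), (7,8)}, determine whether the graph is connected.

Step 1: Build adjacency list from edges:
  1: 5, 6, 7, 8
  2: 4, 5
  3: 5
  4: 2, 6, 7
  5: 1, 2, 3, 8
  6: 1, 4
  7: 1, 4, 8
  8: 1, 5, 7

Step 2: Run BFS/DFS from vertex 1:
  Visited: {1, 5, 6, 7, 8, 2, 3, 4}
  Reached 8 of 8 vertices

Step 3: All 8 vertices reached from vertex 1, so the graph is connected.
Answer: Yes, the graph is connected.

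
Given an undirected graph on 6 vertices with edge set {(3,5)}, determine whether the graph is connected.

Step 1: Build adjacency list from edges:
  1: (none)
  2: (none)
  3: 5
  4: (none)
  5: 3
  6: (none)

Step 2: Run BFS/DFS from vertex 1:
  Visited: {1}
  Reached 1 of 6 vertices

Step 3: Only 1 of 6 vertices reached. Graph is disconnected.
Connected components: {1}, {2}, {3, 5}, {4}, {6}
Answer: No, the graph is not connected (5 components).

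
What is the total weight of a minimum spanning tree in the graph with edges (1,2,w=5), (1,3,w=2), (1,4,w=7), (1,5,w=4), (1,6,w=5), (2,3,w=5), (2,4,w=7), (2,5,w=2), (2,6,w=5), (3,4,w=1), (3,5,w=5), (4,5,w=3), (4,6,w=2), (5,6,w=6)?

Apply Kruskal's algorithm (sort edges by weight, add if no cycle):

Sorted edges by weight:
  (3,4) w=1
  (1,3) w=2
  (2,5) w=2
  (4,6) w=2
  (4,5) w=3
  (1,5) w=4
  (1,2) w=5
  (1,6) w=5
  (2,3) w=5
  (2,6) w=5
  (3,5) w=5
  (5,6) w=6
  (1,4) w=7
  (2,4) w=7

Add edge (3,4) w=1 -- no cycle. Running total: 1
Add edge (1,3) w=2 -- no cycle. Running total: 3
Add edge (2,5) w=2 -- no cycle. Running total: 5
Add edge (4,6) w=2 -- no cycle. Running total: 7
Add edge (4,5) w=3 -- no cycle. Running total: 10

MST edges: (3,4,w=1), (1,3,w=2), (2,5,w=2), (4,6,w=2), (4,5,w=3)
Total MST weight: 1 + 2 + 2 + 2 + 3 = 10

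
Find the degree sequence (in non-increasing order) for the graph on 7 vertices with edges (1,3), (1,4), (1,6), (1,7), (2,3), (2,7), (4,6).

Step 1: Count edges incident to each vertex:
  deg(1) = 4 (neighbors: 3, 4, 6, 7)
  deg(2) = 2 (neighbors: 3, 7)
  deg(3) = 2 (neighbors: 1, 2)
  deg(4) = 2 (neighbors: 1, 6)
  deg(5) = 0 (neighbors: none)
  deg(6) = 2 (neighbors: 1, 4)
  deg(7) = 2 (neighbors: 1, 2)

Step 2: Sort degrees in non-increasing order:
  Degrees: [4, 2, 2, 2, 0, 2, 2] -> sorted: [4, 2, 2, 2, 2, 2, 0]

Degree sequence: [4, 2, 2, 2, 2, 2, 0]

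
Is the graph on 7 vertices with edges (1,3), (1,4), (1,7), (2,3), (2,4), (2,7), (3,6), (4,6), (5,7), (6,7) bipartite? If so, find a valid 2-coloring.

Step 1: Attempt 2-coloring using BFS:
  Start at vertex 1, assign color 0
  Color vertex 3 with color 1 (neighbor of 1)
  Color vertex 4 with color 1 (neighbor of 1)
  Color vertex 7 with color 1 (neighbor of 1)
  Color vertex 2 with color 0 (neighbor of 3)
  Color vertex 6 with color 0 (neighbor of 3)
  Color vertex 5 with color 0 (neighbor of 7)

Step 2: 2-coloring succeeded. No conflicts found.
  Set A (color 0): {1, 2, 5, 6}
  Set B (color 1): {3, 4, 7}

The graph is bipartite with partition {1, 2, 5, 6}, {3, 4, 7}.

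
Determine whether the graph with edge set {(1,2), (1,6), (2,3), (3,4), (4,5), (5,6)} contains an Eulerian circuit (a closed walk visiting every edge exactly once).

Step 1: Find the degree of each vertex:
  deg(1) = 2
  deg(2) = 2
  deg(3) = 2
  deg(4) = 2
  deg(5) = 2
  deg(6) = 2

Step 2: Count vertices with odd degree:
  All vertices have even degree (0 odd-degree vertices)

Step 3: Apply Euler's theorem:
  - Eulerian circuit exists iff graph is connected and all vertices have even degree
  - Eulerian path exists iff graph is connected and has 0 or 2 odd-degree vertices

Graph is connected with 0 odd-degree vertices.
Both Eulerian circuit and Eulerian path exist.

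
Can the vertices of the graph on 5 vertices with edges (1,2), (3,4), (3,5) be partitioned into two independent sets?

Step 1: Attempt 2-coloring using BFS:
  Start at vertex 1, assign color 0
  Color vertex 2 with color 1 (neighbor of 1)
  Start new component at vertex 3, assign color 0
  Color vertex 4 with color 1 (neighbor of 3)
  Color vertex 5 with color 1 (neighbor of 3)

Step 2: 2-coloring succeeded. No conflicts found.
  Set A (color 0): {1, 3}
  Set B (color 1): {2, 4, 5}

The graph is bipartite with partition {1, 3}, {2, 4, 5}.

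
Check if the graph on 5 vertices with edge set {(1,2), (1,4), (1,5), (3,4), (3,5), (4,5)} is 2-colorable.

Step 1: Attempt 2-coloring using BFS:
  Start at vertex 1, assign color 0
  Color vertex 2 with color 1 (neighbor of 1)
  Color vertex 4 with color 1 (neighbor of 1)
  Color vertex 5 with color 1 (neighbor of 1)
  Color vertex 3 with color 0 (neighbor of 4)

Step 2: Conflict found! Vertices 4 and 5 are adjacent but have the same color.
This means the graph contains an odd cycle.

The graph is NOT bipartite.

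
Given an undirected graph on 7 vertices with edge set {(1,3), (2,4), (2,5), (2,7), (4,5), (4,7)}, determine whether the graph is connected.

Step 1: Build adjacency list from edges:
  1: 3
  2: 4, 5, 7
  3: 1
  4: 2, 5, 7
  5: 2, 4
  6: (none)
  7: 2, 4

Step 2: Run BFS/DFS from vertex 1:
  Visited: {1, 3}
  Reached 2 of 7 vertices

Step 3: Only 2 of 7 vertices reached. Graph is disconnected.
Connected components: {1, 3}, {2, 4, 5, 7}, {6}
Answer: No, the graph is not connected (3 components).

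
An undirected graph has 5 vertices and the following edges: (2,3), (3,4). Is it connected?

Step 1: Build adjacency list from edges:
  1: (none)
  2: 3
  3: 2, 4
  4: 3
  5: (none)

Step 2: Run BFS/DFS from vertex 1:
  Visited: {1}
  Reached 1 of 5 vertices

Step 3: Only 1 of 5 vertices reached. Graph is disconnected.
Connected components: {1}, {2, 3, 4}, {5}
Answer: No, the graph is not connected (3 components).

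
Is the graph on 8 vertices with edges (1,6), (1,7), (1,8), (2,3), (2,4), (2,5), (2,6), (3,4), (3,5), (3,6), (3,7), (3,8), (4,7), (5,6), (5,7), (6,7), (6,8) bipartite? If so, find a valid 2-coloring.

Step 1: Attempt 2-coloring using BFS:
  Start at vertex 1, assign color 0
  Color vertex 6 with color 1 (neighbor of 1)
  Color vertex 7 with color 1 (neighbor of 1)
  Color vertex 8 with color 1 (neighbor of 1)
  Color vertex 2 with color 0 (neighbor of 6)
  Color vertex 3 with color 0 (neighbor of 6)
  Color vertex 5 with color 0 (neighbor of 6)

Step 2: Conflict found! Vertices 6 and 7 are adjacent but have the same color.
This means the graph contains an odd cycle.

The graph is NOT bipartite.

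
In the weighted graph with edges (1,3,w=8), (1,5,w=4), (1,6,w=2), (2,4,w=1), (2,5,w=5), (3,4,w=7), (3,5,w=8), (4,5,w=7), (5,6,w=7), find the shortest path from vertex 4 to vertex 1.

Step 1: Build adjacency list with weights:
  1: 3(w=8), 5(w=4), 6(w=2)
  2: 4(w=1), 5(w=5)
  3: 1(w=8), 4(w=7), 5(w=8)
  4: 2(w=1), 3(w=7), 5(w=7)
  5: 1(w=4), 2(w=5), 3(w=8), 4(w=7), 6(w=7)
  6: 1(w=2), 5(w=7)

Step 2: Apply Dijkstra's algorithm from vertex 4:
  Visit vertex 4 (distance=0)
    Update dist[2] = 1
    Update dist[3] = 7
    Update dist[5] = 7
  Visit vertex 2 (distance=1)
    Update dist[5] = 6
  Visit vertex 5 (distance=6)
    Update dist[1] = 10
    Update dist[6] = 13
  Visit vertex 3 (distance=7)
  Visit vertex 1 (distance=10)
    Update dist[6] = 12

Step 3: Shortest path: 4 -> 2 -> 5 -> 1
Total weight: 1 + 5 + 4 = 10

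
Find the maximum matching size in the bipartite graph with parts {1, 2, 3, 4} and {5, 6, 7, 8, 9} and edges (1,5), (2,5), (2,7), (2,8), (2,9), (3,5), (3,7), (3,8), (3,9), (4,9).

Step 1: List the neighbors of each left vertex:
  1: 5
  2: 5, 7, 8, 9
  3: 5, 7, 8, 9
  4: 9

Step 2: Greedily match left vertices, then look for augmenting paths:
  Match 1 -- 5
  Match 2 -- 7
  Match 3 -- 8
  Match 4 -- 9
  No augmenting path remains.

Step 3: Verify this is maximum:
  Matching size 4 = min(|L|, |R|) = min(4, 5), which is an upper bound, so this matching is maximum.

Maximum matching: {(1,5), (2,7), (3,8), (4,9)}
Size: 4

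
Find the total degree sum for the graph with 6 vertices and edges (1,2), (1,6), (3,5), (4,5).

Step 1: Count edges incident to each vertex:
  deg(1) = 2 (neighbors: 2, 6)
  deg(2) = 1 (neighbors: 1)
  deg(3) = 1 (neighbors: 5)
  deg(4) = 1 (neighbors: 5)
  deg(5) = 2 (neighbors: 3, 4)
  deg(6) = 1 (neighbors: 1)

Step 2: Sum all degrees:
  2 + 1 + 1 + 1 + 2 + 1 = 8

Verification: sum of degrees = 2 * |E| = 2 * 4 = 8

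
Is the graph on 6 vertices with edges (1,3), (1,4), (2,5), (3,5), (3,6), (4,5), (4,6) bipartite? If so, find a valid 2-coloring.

Step 1: Attempt 2-coloring using BFS:
  Start at vertex 1, assign color 0
  Color vertex 3 with color 1 (neighbor of 1)
  Color vertex 4 with color 1 (neighbor of 1)
  Color vertex 5 with color 0 (neighbor of 3)
  Color vertex 6 with color 0 (neighbor of 3)
  Color vertex 2 with color 1 (neighbor of 5)

Step 2: 2-coloring succeeded. No conflicts found.
  Set A (color 0): {1, 5, 6}
  Set B (color 1): {2, 3, 4}

The graph is bipartite with partition {1, 5, 6}, {2, 3, 4}.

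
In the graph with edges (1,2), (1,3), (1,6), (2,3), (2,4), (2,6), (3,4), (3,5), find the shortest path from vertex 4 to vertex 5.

Step 1: Build adjacency list:
  1: 2, 3, 6
  2: 1, 3, 4, 6
  3: 1, 2, 4, 5
  4: 2, 3
  5: 3
  6: 1, 2

Step 2: BFS from vertex 4 to find shortest path to 5:
  vertex 2 reached at distance 1
  vertex 3 reached at distance 1
  vertex 1 reached at distance 2
  vertex 6 reached at distance 2
  vertex 5 reached at distance 2

Step 3: Shortest path: 4 -> 3 -> 5
Path length: 2 edges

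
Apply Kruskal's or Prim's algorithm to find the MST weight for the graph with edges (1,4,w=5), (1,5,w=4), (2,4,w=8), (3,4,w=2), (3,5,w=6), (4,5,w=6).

Apply Kruskal's algorithm (sort edges by weight, add if no cycle):

Sorted edges by weight:
  (3,4) w=2
  (1,5) w=4
  (1,4) w=5
  (3,5) w=6
  (4,5) w=6
  (2,4) w=8

Add edge (3,4) w=2 -- no cycle. Running total: 2
Add edge (1,5) w=4 -- no cycle. Running total: 6
Add edge (1,4) w=5 -- no cycle. Running total: 11
Skip edge (3,5) w=6 -- would create cycle
Skip edge (4,5) w=6 -- would create cycle
Add edge (2,4) w=8 -- no cycle. Running total: 19

MST edges: (3,4,w=2), (1,5,w=4), (1,4,w=5), (2,4,w=8)
Total MST weight: 2 + 4 + 5 + 8 = 19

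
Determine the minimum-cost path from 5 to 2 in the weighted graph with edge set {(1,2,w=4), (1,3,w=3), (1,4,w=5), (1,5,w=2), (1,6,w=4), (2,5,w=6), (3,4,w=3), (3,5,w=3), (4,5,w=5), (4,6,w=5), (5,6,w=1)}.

Step 1: Build adjacency list with weights:
  1: 2(w=4), 3(w=3), 4(w=5), 5(w=2), 6(w=4)
  2: 1(w=4), 5(w=6)
  3: 1(w=3), 4(w=3), 5(w=3)
  4: 1(w=5), 3(w=3), 5(w=5), 6(w=5)
  5: 1(w=2), 2(w=6), 3(w=3), 4(w=5), 6(w=1)
  6: 1(w=4), 4(w=5), 5(w=1)

Step 2: Apply Dijkstra's algorithm from vertex 5:
  Visit vertex 5 (distance=0)
    Update dist[1] = 2
    Update dist[2] = 6
    Update dist[3] = 3
    Update dist[4] = 5
    Update dist[6] = 1
  Visit vertex 6 (distance=1)
  Visit vertex 1 (distance=2)
  Visit vertex 3 (distance=3)
  Visit vertex 4 (distance=5)
  Visit vertex 2 (distance=6)

Step 3: Shortest path: 5 -> 2
Total weight: 6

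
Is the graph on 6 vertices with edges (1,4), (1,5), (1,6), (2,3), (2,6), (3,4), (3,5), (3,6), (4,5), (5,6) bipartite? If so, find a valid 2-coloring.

Step 1: Attempt 2-coloring using BFS:
  Start at vertex 1, assign color 0
  Color vertex 4 with color 1 (neighbor of 1)
  Color vertex 5 with color 1 (neighbor of 1)
  Color vertex 6 with color 1 (neighbor of 1)
  Color vertex 3 with color 0 (neighbor of 4)

Step 2: Conflict found! Vertices 4 and 5 are adjacent but have the same color.
This means the graph contains an odd cycle.

The graph is NOT bipartite.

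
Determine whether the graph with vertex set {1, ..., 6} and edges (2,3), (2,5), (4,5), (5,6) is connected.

Step 1: Build adjacency list from edges:
  1: (none)
  2: 3, 5
  3: 2
  4: 5
  5: 2, 4, 6
  6: 5

Step 2: Run BFS/DFS from vertex 1:
  Visited: {1}
  Reached 1 of 6 vertices

Step 3: Only 1 of 6 vertices reached. Graph is disconnected.
Connected components: {1}, {2, 3, 4, 5, 6}
Answer: No, the graph is not connected (2 components).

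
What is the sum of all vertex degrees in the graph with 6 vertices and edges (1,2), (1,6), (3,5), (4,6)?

Step 1: Count edges incident to each vertex:
  deg(1) = 2 (neighbors: 2, 6)
  deg(2) = 1 (neighbors: 1)
  deg(3) = 1 (neighbors: 5)
  deg(4) = 1 (neighbors: 6)
  deg(5) = 1 (neighbors: 3)
  deg(6) = 2 (neighbors: 1, 4)

Step 2: Sum all degrees:
  2 + 1 + 1 + 1 + 1 + 2 = 8

Verification: sum of degrees = 2 * |E| = 2 * 4 = 8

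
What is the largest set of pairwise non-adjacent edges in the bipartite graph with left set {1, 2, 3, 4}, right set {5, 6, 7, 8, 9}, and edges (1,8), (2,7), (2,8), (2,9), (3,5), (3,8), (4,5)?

Step 1: List the neighbors of each left vertex:
  1: 8
  2: 7, 8, 9
  3: 5, 8
  4: 5

Step 2: Greedily match left vertices, then look for augmenting paths:
  Match 1 -- 8
  Match 2 -- 7
  Match 3 -- 5
  No augmenting path remains.

Step 3: Verify this is maximum:
  Matching has size 3. The vertex set {2, 5, 8} covers every edge and has size 3; any matching has at most one edge per cover vertex, so 3 is maximum (König's theorem).

Maximum matching: {(1,8), (2,7), (3,5)}
Size: 3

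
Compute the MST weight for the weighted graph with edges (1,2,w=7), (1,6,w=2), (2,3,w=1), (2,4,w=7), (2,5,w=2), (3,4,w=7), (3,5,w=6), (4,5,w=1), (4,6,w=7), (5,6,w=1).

Apply Kruskal's algorithm (sort edges by weight, add if no cycle):

Sorted edges by weight:
  (2,3) w=1
  (4,5) w=1
  (5,6) w=1
  (1,6) w=2
  (2,5) w=2
  (3,5) w=6
  (1,2) w=7
  (2,4) w=7
  (3,4) w=7
  (4,6) w=7

Add edge (2,3) w=1 -- no cycle. Running total: 1
Add edge (4,5) w=1 -- no cycle. Running total: 2
Add edge (5,6) w=1 -- no cycle. Running total: 3
Add edge (1,6) w=2 -- no cycle. Running total: 5
Add edge (2,5) w=2 -- no cycle. Running total: 7

MST edges: (2,3,w=1), (4,5,w=1), (5,6,w=1), (1,6,w=2), (2,5,w=2)
Total MST weight: 1 + 1 + 1 + 2 + 2 = 7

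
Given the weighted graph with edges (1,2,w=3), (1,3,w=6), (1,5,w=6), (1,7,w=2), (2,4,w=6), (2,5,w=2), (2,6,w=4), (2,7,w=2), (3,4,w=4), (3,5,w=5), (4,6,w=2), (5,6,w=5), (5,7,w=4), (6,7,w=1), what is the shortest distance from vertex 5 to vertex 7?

Step 1: Build adjacency list with weights:
  1: 2(w=3), 3(w=6), 5(w=6), 7(w=2)
  2: 1(w=3), 4(w=6), 5(w=2), 6(w=4), 7(w=2)
  3: 1(w=6), 4(w=4), 5(w=5)
  4: 2(w=6), 3(w=4), 6(w=2)
  5: 1(w=6), 2(w=2), 3(w=5), 6(w=5), 7(w=4)
  6: 2(w=4), 4(w=2), 5(w=5), 7(w=1)
  7: 1(w=2), 2(w=2), 5(w=4), 6(w=1)

Step 2: Apply Dijkstra's algorithm from vertex 5:
  Visit vertex 5 (distance=0)
    Update dist[1] = 6
    Update dist[2] = 2
    Update dist[3] = 5
    Update dist[6] = 5
    Update dist[7] = 4
  Visit vertex 2 (distance=2)
    Update dist[1] = 5
    Update dist[4] = 8
  Visit vertex 7 (distance=4)

Step 3: Shortest path: 5 -> 7
Total weight: 4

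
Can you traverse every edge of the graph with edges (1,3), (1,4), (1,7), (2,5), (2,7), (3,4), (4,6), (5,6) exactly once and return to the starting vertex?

Step 1: Find the degree of each vertex:
  deg(1) = 3
  deg(2) = 2
  deg(3) = 2
  deg(4) = 3
  deg(5) = 2
  deg(6) = 2
  deg(7) = 2

Step 2: Count vertices with odd degree:
  Odd-degree vertices: 1, 4 (2 total)

Step 3: Apply Euler's theorem:
  - Eulerian circuit exists iff graph is connected and all vertices have even degree
  - Eulerian path exists iff graph is connected and has 0 or 2 odd-degree vertices

Graph is connected with exactly 2 odd-degree vertices (1, 4).
Eulerian path exists (starting and ending at the odd-degree vertices), but no Eulerian circuit.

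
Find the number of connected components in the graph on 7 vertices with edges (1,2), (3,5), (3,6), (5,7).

Step 1: Build adjacency list from edges:
  1: 2
  2: 1
  3: 5, 6
  4: (none)
  5: 3, 7
  6: 3
  7: 5

Step 2: Run BFS/DFS from vertex 1:
  Visited: {1, 2}
  Reached 2 of 7 vertices

Step 3: Only 2 of 7 vertices reached. Graph is disconnected.
Connected components: {1, 2}, {3, 5, 6, 7}, {4}
Number of connected components: 3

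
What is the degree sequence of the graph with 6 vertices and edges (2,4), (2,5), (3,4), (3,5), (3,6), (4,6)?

Step 1: Count edges incident to each vertex:
  deg(1) = 0 (neighbors: none)
  deg(2) = 2 (neighbors: 4, 5)
  deg(3) = 3 (neighbors: 4, 5, 6)
  deg(4) = 3 (neighbors: 2, 3, 6)
  deg(5) = 2 (neighbors: 2, 3)
  deg(6) = 2 (neighbors: 3, 4)

Step 2: Sort degrees in non-increasing order:
  Degrees: [0, 2, 3, 3, 2, 2] -> sorted: [3, 3, 2, 2, 2, 0]

Degree sequence: [3, 3, 2, 2, 2, 0]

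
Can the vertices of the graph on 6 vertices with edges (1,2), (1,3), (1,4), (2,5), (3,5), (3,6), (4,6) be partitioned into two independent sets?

Step 1: Attempt 2-coloring using BFS:
  Start at vertex 1, assign color 0
  Color vertex 2 with color 1 (neighbor of 1)
  Color vertex 3 with color 1 (neighbor of 1)
  Color vertex 4 with color 1 (neighbor of 1)
  Color vertex 5 with color 0 (neighbor of 2)
  Color vertex 6 with color 0 (neighbor of 3)

Step 2: 2-coloring succeeded. No conflicts found.
  Set A (color 0): {1, 5, 6}
  Set B (color 1): {2, 3, 4}

The graph is bipartite with partition {1, 5, 6}, {2, 3, 4}.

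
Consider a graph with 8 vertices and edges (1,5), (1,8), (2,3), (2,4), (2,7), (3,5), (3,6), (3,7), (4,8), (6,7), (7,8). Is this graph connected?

Step 1: Build adjacency list from edges:
  1: 5, 8
  2: 3, 4, 7
  3: 2, 5, 6, 7
  4: 2, 8
  5: 1, 3
  6: 3, 7
  7: 2, 3, 6, 8
  8: 1, 4, 7

Step 2: Run BFS/DFS from vertex 1:
  Visited: {1, 5, 8, 3, 4, 7, 2, 6}
  Reached 8 of 8 vertices

Step 3: All 8 vertices reached from vertex 1, so the graph is connected.
Answer: Yes, the graph is connected.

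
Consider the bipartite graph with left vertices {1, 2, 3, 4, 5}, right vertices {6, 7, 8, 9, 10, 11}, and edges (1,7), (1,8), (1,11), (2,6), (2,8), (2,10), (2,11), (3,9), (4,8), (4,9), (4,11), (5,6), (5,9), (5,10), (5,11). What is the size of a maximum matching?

Step 1: List the neighbors of each left vertex:
  1: 7, 8, 11
  2: 6, 8, 10, 11
  3: 9
  4: 8, 9, 11
  5: 6, 9, 10, 11

Step 2: Greedily match left vertices, then look for augmenting paths:
  Match 1 -- 7
  Match 2 -- 6
  Match 3 -- 9
  Match 4 -- 8
  Match 5 -- 10
  No augmenting path remains.

Step 3: Verify this is maximum:
  Matching size 5 = min(|L|, |R|) = min(5, 6), which is an upper bound, so this matching is maximum.

Maximum matching: {(1,7), (2,6), (3,9), (4,8), (5,10)}
Size: 5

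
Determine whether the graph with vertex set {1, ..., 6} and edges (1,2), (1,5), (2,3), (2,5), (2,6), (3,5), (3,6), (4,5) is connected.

Step 1: Build adjacency list from edges:
  1: 2, 5
  2: 1, 3, 5, 6
  3: 2, 5, 6
  4: 5
  5: 1, 2, 3, 4
  6: 2, 3

Step 2: Run BFS/DFS from vertex 1:
  Visited: {1, 2, 5, 3, 6, 4}
  Reached 6 of 6 vertices

Step 3: All 6 vertices reached from vertex 1, so the graph is connected.
Answer: Yes, the graph is connected.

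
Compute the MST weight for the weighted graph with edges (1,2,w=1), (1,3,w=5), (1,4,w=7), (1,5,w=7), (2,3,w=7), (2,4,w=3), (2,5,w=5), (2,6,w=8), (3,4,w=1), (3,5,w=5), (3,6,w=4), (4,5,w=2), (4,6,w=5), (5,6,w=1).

Apply Kruskal's algorithm (sort edges by weight, add if no cycle):

Sorted edges by weight:
  (1,2) w=1
  (3,4) w=1
  (5,6) w=1
  (4,5) w=2
  (2,4) w=3
  (3,6) w=4
  (1,3) w=5
  (2,5) w=5
  (3,5) w=5
  (4,6) w=5
  (1,4) w=7
  (1,5) w=7
  (2,3) w=7
  (2,6) w=8

Add edge (1,2) w=1 -- no cycle. Running total: 1
Add edge (3,4) w=1 -- no cycle. Running total: 2
Add edge (5,6) w=1 -- no cycle. Running total: 3
Add edge (4,5) w=2 -- no cycle. Running total: 5
Add edge (2,4) w=3 -- no cycle. Running total: 8

MST edges: (1,2,w=1), (3,4,w=1), (5,6,w=1), (4,5,w=2), (2,4,w=3)
Total MST weight: 1 + 1 + 1 + 2 + 3 = 8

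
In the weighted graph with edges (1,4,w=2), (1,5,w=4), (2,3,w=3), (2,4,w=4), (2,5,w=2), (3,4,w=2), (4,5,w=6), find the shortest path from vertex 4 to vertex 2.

Step 1: Build adjacency list with weights:
  1: 4(w=2), 5(w=4)
  2: 3(w=3), 4(w=4), 5(w=2)
  3: 2(w=3), 4(w=2)
  4: 1(w=2), 2(w=4), 3(w=2), 5(w=6)
  5: 1(w=4), 2(w=2), 4(w=6)

Step 2: Apply Dijkstra's algorithm from vertex 4:
  Visit vertex 4 (distance=0)
    Update dist[1] = 2
    Update dist[2] = 4
    Update dist[3] = 2
    Update dist[5] = 6
  Visit vertex 1 (distance=2)
  Visit vertex 3 (distance=2)
  Visit vertex 2 (distance=4)

Step 3: Shortest path: 4 -> 2
Total weight: 4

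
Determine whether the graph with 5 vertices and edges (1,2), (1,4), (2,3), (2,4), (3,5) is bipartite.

Step 1: Attempt 2-coloring using BFS:
  Start at vertex 1, assign color 0
  Color vertex 2 with color 1 (neighbor of 1)
  Color vertex 4 with color 1 (neighbor of 1)
  Color vertex 3 with color 0 (neighbor of 2)

Step 2: Conflict found! Vertices 2 and 4 are adjacent but have the same color.
This means the graph contains an odd cycle.

The graph is NOT bipartite.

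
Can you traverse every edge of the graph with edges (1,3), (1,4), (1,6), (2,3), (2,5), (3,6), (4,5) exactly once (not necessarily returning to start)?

Step 1: Find the degree of each vertex:
  deg(1) = 3
  deg(2) = 2
  deg(3) = 3
  deg(4) = 2
  deg(5) = 2
  deg(6) = 2

Step 2: Count vertices with odd degree:
  Odd-degree vertices: 1, 3 (2 total)

Step 3: Apply Euler's theorem:
  - Eulerian circuit exists iff graph is connected and all vertices have even degree
  - Eulerian path exists iff graph is connected and has 0 or 2 odd-degree vertices

Graph is connected with exactly 2 odd-degree vertices (1, 3).
Eulerian path exists (starting and ending at the odd-degree vertices), but no Eulerian circuit.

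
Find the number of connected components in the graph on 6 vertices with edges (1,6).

Step 1: Build adjacency list from edges:
  1: 6
  2: (none)
  3: (none)
  4: (none)
  5: (none)
  6: 1

Step 2: Run BFS/DFS from vertex 1:
  Visited: {1, 6}
  Reached 2 of 6 vertices

Step 3: Only 2 of 6 vertices reached. Graph is disconnected.
Connected components: {1, 6}, {2}, {3}, {4}, {5}
Number of connected components: 5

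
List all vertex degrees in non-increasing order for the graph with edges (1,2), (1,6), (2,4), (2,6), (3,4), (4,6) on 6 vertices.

Step 1: Count edges incident to each vertex:
  deg(1) = 2 (neighbors: 2, 6)
  deg(2) = 3 (neighbors: 1, 4, 6)
  deg(3) = 1 (neighbors: 4)
  deg(4) = 3 (neighbors: 2, 3, 6)
  deg(5) = 0 (neighbors: none)
  deg(6) = 3 (neighbors: 1, 2, 4)

Step 2: Sort degrees in non-increasing order:
  Degrees: [2, 3, 1, 3, 0, 3] -> sorted: [3, 3, 3, 2, 1, 0]

Degree sequence: [3, 3, 3, 2, 1, 0]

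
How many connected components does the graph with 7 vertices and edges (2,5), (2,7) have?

Step 1: Build adjacency list from edges:
  1: (none)
  2: 5, 7
  3: (none)
  4: (none)
  5: 2
  6: (none)
  7: 2

Step 2: Run BFS/DFS from vertex 1:
  Visited: {1}
  Reached 1 of 7 vertices

Step 3: Only 1 of 7 vertices reached. Graph is disconnected.
Connected components: {1}, {2, 5, 7}, {3}, {4}, {6}
Number of connected components: 5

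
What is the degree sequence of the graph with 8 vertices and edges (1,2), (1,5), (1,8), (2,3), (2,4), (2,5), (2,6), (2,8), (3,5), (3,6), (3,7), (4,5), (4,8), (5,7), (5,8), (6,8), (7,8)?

Step 1: Count edges incident to each vertex:
  deg(1) = 3 (neighbors: 2, 5, 8)
  deg(2) = 6 (neighbors: 1, 3, 4, 5, 6, 8)
  deg(3) = 4 (neighbors: 2, 5, 6, 7)
  deg(4) = 3 (neighbors: 2, 5, 8)
  deg(5) = 6 (neighbors: 1, 2, 3, 4, 7, 8)
  deg(6) = 3 (neighbors: 2, 3, 8)
  deg(7) = 3 (neighbors: 3, 5, 8)
  deg(8) = 6 (neighbors: 1, 2, 4, 5, 6, 7)

Step 2: Sort degrees in non-increasing order:
  Degrees: [3, 6, 4, 3, 6, 3, 3, 6] -> sorted: [6, 6, 6, 4, 3, 3, 3, 3]

Degree sequence: [6, 6, 6, 4, 3, 3, 3, 3]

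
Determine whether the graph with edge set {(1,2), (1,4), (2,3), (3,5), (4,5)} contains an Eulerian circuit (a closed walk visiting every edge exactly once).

Step 1: Find the degree of each vertex:
  deg(1) = 2
  deg(2) = 2
  deg(3) = 2
  deg(4) = 2
  deg(5) = 2

Step 2: Count vertices with odd degree:
  All vertices have even degree (0 odd-degree vertices)

Step 3: Apply Euler's theorem:
  - Eulerian circuit exists iff graph is connected and all vertices have even degree
  - Eulerian path exists iff graph is connected and has 0 or 2 odd-degree vertices

Graph is connected with 0 odd-degree vertices.
Both Eulerian circuit and Eulerian path exist.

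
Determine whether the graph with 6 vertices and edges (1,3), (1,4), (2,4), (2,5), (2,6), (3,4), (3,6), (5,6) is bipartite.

Step 1: Attempt 2-coloring using BFS:
  Start at vertex 1, assign color 0
  Color vertex 3 with color 1 (neighbor of 1)
  Color vertex 4 with color 1 (neighbor of 1)

Step 2: Conflict found! Vertices 3 and 4 are adjacent but have the same color.
This means the graph contains an odd cycle.

The graph is NOT bipartite.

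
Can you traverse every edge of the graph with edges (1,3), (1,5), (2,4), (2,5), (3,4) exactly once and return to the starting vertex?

Step 1: Find the degree of each vertex:
  deg(1) = 2
  deg(2) = 2
  deg(3) = 2
  deg(4) = 2
  deg(5) = 2

Step 2: Count vertices with odd degree:
  All vertices have even degree (0 odd-degree vertices)

Step 3: Apply Euler's theorem:
  - Eulerian circuit exists iff graph is connected and all vertices have even degree
  - Eulerian path exists iff graph is connected and has 0 or 2 odd-degree vertices

Graph is connected with 0 odd-degree vertices.
Both Eulerian circuit and Eulerian path exist.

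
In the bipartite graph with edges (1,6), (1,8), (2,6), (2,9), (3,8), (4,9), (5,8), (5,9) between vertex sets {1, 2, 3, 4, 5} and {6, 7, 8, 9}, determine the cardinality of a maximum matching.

Step 1: List the neighbors of each left vertex:
  1: 6, 8
  2: 6, 9
  3: 8
  4: 9
  5: 8, 9

Step 2: Greedily match left vertices, then look for augmenting paths:
  Match 1 -- 6
  Match 2 -- 9
  Match 3 -- 8
  No augmenting path remains.

Step 3: Verify this is maximum:
  Matching has size 3. The vertex set {6, 8, 9} covers every edge and has size 3; any matching has at most one edge per cover vertex, so 3 is maximum (König's theorem).

Maximum matching: {(1,6), (2,9), (3,8)}
Size: 3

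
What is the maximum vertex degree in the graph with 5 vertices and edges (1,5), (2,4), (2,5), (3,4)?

Step 1: Count edges incident to each vertex:
  deg(1) = 1 (neighbors: 5)
  deg(2) = 2 (neighbors: 4, 5)
  deg(3) = 1 (neighbors: 4)
  deg(4) = 2 (neighbors: 2, 3)
  deg(5) = 2 (neighbors: 1, 2)

Step 2: Find maximum:
  max(1, 2, 1, 2, 2) = 2 (vertex 2)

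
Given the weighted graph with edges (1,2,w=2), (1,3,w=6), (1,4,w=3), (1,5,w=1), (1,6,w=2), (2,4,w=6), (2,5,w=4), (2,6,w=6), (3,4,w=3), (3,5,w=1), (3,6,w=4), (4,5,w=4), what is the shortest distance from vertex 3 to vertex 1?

Step 1: Build adjacency list with weights:
  1: 2(w=2), 3(w=6), 4(w=3), 5(w=1), 6(w=2)
  2: 1(w=2), 4(w=6), 5(w=4), 6(w=6)
  3: 1(w=6), 4(w=3), 5(w=1), 6(w=4)
  4: 1(w=3), 2(w=6), 3(w=3), 5(w=4)
  5: 1(w=1), 2(w=4), 3(w=1), 4(w=4)
  6: 1(w=2), 2(w=6), 3(w=4)

Step 2: Apply Dijkstra's algorithm from vertex 3:
  Visit vertex 3 (distance=0)
    Update dist[1] = 6
    Update dist[4] = 3
    Update dist[5] = 1
    Update dist[6] = 4
  Visit vertex 5 (distance=1)
    Update dist[1] = 2
    Update dist[2] = 5
  Visit vertex 1 (distance=2)
    Update dist[2] = 4

Step 3: Shortest path: 3 -> 5 -> 1
Total weight: 1 + 1 = 2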